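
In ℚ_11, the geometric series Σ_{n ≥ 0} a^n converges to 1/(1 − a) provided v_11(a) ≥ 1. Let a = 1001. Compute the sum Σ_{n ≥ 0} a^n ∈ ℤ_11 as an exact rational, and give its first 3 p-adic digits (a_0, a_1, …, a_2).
Σ a^n = 1/(1 − a) = -1/1000;  first 3 digits = (1, 3, 6)

v_11(a) = 1 ≥ 1, so the series converges in ℤ_11 to 1/(1 − a) = 1/(1 − 1001) = -1/1000. Expand this rational in ℤ_11: compute digits iteratively via d_i = x_i mod 11, x_{i+1} = (x_i − d_i)/11. The first 3 digits are (1, 3, 6).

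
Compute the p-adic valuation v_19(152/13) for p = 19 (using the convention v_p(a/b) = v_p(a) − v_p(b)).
v_19(152/13) = 1

Factor powers of 19 from the numerator and denominator of the reduced fraction: 152 = 19^1 · 8 and 13 = 19^0 · 13. Apply v_p(a/b) = v_p(a) − v_p(b): v_19(152/13) = 1 − 0 = 1.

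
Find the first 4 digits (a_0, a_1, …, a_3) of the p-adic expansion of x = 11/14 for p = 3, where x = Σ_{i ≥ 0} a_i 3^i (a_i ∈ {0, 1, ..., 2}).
(a_0, …, a_3) = (1, 1, 2, 2)

v_3(11/14) = 0 (numerator and denominator both coprime to 3), so x ∈ ℤ_3^×. Compute digits iteratively via a_i = x_i mod 3, x_{i+1} = (x_i − a_i)/3, with x_0 = x:
  x_0 = 11/14;  a_0 = 1;  x_1 = (x_0 − 1)/3 = -1/14
  x_1 = -1/14;  a_1 = 1;  x_2 = (x_1 − 1)/3 = -5/14
  x_2 = -5/14;  a_2 = 2;  x_3 = (x_2 − 2)/3 = -11/14
  x_3 = -11/14;  a_3 = 2;  x_4 = (x_3 − 2)/3 = -13/14
Digits: (1, 1, 2, 2).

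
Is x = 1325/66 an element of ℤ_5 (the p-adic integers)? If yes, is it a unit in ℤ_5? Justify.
x ∈ ℤ_5 but not a unit; v_5(x) = 2 > 0

ℤ_5 = {x ∈ ℚ_5 : v_5(x) ≥ 0} and ℤ_5^× = {x ∈ ℤ_5 : v_5(x) = 0}. Here v_5(1325/66) = v_5(num) − v_5(den) = 2; compare against these criteria.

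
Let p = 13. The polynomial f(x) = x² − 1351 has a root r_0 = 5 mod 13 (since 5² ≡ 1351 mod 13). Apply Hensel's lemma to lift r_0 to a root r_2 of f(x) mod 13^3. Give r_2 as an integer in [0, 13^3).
r_2 = 1253 (mod 2197)

Hensel's recurrence: r_{i+1} = r_i − f(r_i)·(f′(r_i))^{-1} mod 13^{i+2}, with f′(x) = 2x. Iterate:
  r_0 = 5 (mod 13)
  r_1 = 70 (mod 169)
  r_2 = 1253 (mod 2197)
Final: r_2 = 1253, and one checks f(r_2) ≡ 0 mod 13^3.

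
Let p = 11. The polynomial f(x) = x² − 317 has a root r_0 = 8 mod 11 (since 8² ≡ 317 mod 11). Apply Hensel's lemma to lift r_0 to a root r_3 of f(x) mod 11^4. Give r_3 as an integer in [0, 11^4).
r_3 = 13054 (mod 14641)

Hensel's recurrence: r_{i+1} = r_i − f(r_i)·(f′(r_i))^{-1} mod 11^{i+2}, with f′(x) = 2x. Iterate:
  r_0 = 8 (mod 11)
  r_1 = 107 (mod 121)
  r_2 = 1075 (mod 1331)
  r_3 = 13054 (mod 14641)
Final: r_3 = 13054, and one checks f(r_3) ≡ 0 mod 11^4.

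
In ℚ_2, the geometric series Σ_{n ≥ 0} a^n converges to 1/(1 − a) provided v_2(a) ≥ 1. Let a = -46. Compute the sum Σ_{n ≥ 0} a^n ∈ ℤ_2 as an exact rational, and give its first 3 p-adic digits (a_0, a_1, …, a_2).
Σ a^n = 1/(1 − a) = 1/47;  first 3 digits = (1, 1, 1)

v_2(a) = 1 ≥ 1, so the series converges in ℤ_2 to 1/(1 − a) = 1/(1 − (-46)) = 1/47. Expand this rational in ℤ_2: compute digits iteratively via d_i = x_i mod 2, x_{i+1} = (x_i − d_i)/2. The first 3 digits are (1, 1, 1).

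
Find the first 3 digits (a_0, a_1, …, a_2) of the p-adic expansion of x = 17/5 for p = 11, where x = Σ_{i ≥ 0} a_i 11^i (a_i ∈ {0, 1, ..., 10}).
(a_0, …, a_2) = (10, 6, 6)

v_11(17/5) = 0 (numerator and denominator both coprime to 11), so x ∈ ℤ_11^×. Compute digits iteratively via a_i = x_i mod 11, x_{i+1} = (x_i − a_i)/11, with x_0 = x:
  x_0 = 17/5;  a_0 = 10;  x_1 = (x_0 − 10)/11 = -3/5
  x_1 = -3/5;  a_1 = 6;  x_2 = (x_1 − 6)/11 = -3/5
  x_2 = -3/5;  a_2 = 6;  x_3 = (x_2 − 6)/11 = -3/5
Digits: (10, 6, 6).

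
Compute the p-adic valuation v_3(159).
v_3(159) = 1

v_3(n) is the largest exponent k such that 3^k divides n. Factor out: 159 = 3^1 · 53. (Sign doesn't affect v_p.) So v_3(159) = 1.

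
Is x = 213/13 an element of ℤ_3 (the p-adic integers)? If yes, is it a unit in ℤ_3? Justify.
x ∈ ℤ_3 but not a unit; v_3(x) = 1 > 0

ℤ_3 = {x ∈ ℚ_3 : v_3(x) ≥ 0} and ℤ_3^× = {x ∈ ℤ_3 : v_3(x) = 0}. Here v_3(213/13) = v_3(num) − v_3(den) = 1; compare against these criteria.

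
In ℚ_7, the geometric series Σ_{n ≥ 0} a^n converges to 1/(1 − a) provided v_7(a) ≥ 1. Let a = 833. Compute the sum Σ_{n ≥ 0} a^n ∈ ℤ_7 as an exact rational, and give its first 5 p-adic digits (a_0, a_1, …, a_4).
Σ a^n = 1/(1 − a) = -1/832;  first 5 digits = (1, 0, 3, 2, 2)

v_7(a) = 2 ≥ 1, so the series converges in ℤ_7 to 1/(1 − a) = 1/(1 − 833) = -1/832. Expand this rational in ℤ_7: compute digits iteratively via d_i = x_i mod 7, x_{i+1} = (x_i − d_i)/7. The first 5 digits are (1, 0, 3, 2, 2).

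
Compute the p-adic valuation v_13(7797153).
v_13(7797153) = 5

v_13(n) is the largest exponent k such that 13^k divides n. Factor out: 7797153 = 13^5 · 21. (Sign doesn't affect v_p.) So v_13(7797153) = 5.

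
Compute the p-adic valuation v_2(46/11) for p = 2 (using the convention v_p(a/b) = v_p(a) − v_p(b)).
v_2(46/11) = 1

Factor powers of 2 from the numerator and denominator of the reduced fraction: 46 = 2^1 · 23 and 11 = 2^0 · 11. Apply v_p(a/b) = v_p(a) − v_p(b): v_2(46/11) = 1 − 0 = 1.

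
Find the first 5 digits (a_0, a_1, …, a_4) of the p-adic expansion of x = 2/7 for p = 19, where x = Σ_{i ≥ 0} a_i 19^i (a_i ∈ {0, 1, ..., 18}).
(a_0, …, a_4) = (3, 8, 5, 16, 10)

v_19(2/7) = 0 (numerator and denominator both coprime to 19), so x ∈ ℤ_19^×. Compute digits iteratively via a_i = x_i mod 19, x_{i+1} = (x_i − a_i)/19, with x_0 = x:
  x_0 = 2/7;  a_0 = 3;  x_1 = (x_0 − 3)/19 = -1/7
  x_1 = -1/7;  a_1 = 8;  x_2 = (x_1 − 8)/19 = -3/7
  x_2 = -3/7;  a_2 = 5;  x_3 = (x_2 − 5)/19 = -2/7
  x_3 = -2/7;  a_3 = 16;  x_4 = (x_3 − 16)/19 = -6/7
  x_4 = -6/7;  a_4 = 10;  x_5 = (x_4 − 10)/19 = -4/7
Digits: (3, 8, 5, 16, 10).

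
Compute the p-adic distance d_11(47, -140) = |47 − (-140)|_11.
d_11(47, -140) = 1/11

Step 1 — x − y = 47 − (-140) = 187. Step 2 — v_11(187) = 1 (factor: 187 = (11^1 · 17); the sign does not affect v_p). Step 3 — |x − y|_11 = 11^{-1} = 1/11.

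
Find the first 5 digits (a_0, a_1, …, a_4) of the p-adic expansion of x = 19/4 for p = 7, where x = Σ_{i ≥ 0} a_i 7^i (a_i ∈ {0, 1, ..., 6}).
(a_0, …, a_4) = (3, 2, 5, 1, 5)

v_7(19/4) = 0 (numerator and denominator both coprime to 7), so x ∈ ℤ_7^×. Compute digits iteratively via a_i = x_i mod 7, x_{i+1} = (x_i − a_i)/7, with x_0 = x:
  x_0 = 19/4;  a_0 = 3;  x_1 = (x_0 − 3)/7 = 1/4
  x_1 = 1/4;  a_1 = 2;  x_2 = (x_1 − 2)/7 = -1/4
  x_2 = -1/4;  a_2 = 5;  x_3 = (x_2 − 5)/7 = -3/4
  x_3 = -3/4;  a_3 = 1;  x_4 = (x_3 − 1)/7 = -1/4
  x_4 = -1/4;  a_4 = 5;  x_5 = (x_4 − 5)/7 = -3/4
Digits: (3, 2, 5, 1, 5).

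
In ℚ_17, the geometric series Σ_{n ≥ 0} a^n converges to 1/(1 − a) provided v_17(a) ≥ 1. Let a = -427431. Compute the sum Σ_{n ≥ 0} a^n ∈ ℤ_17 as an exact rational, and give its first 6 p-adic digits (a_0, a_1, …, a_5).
Σ a^n = 1/(1 − a) = 1/427432;  first 6 digits = (1, 0, 0, 15, 11, 16)

v_17(a) = 3 ≥ 1, so the series converges in ℤ_17 to 1/(1 − a) = 1/(1 − (-427431)) = 1/427432. Expand this rational in ℤ_17: compute digits iteratively via d_i = x_i mod 17, x_{i+1} = (x_i − d_i)/17. The first 6 digits are (1, 0, 0, 15, 11, 16).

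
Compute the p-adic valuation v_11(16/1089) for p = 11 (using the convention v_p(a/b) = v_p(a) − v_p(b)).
v_11(16/1089) = -2

Factor powers of 11 from the numerator and denominator of the reduced fraction: 16 = 11^0 · 16 and 1089 = 11^2 · 9. Apply v_p(a/b) = v_p(a) − v_p(b): v_11(16/1089) = 0 − 2 = -2.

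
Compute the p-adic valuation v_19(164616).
v_19(164616) = 3

v_19(n) is the largest exponent k such that 19^k divides n. Factor out: 164616 = 19^3 · 24. (Sign doesn't affect v_p.) So v_19(164616) = 3.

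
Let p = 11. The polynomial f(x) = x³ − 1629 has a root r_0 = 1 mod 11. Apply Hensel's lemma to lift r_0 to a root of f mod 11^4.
r_3 = 2278 (mod 14641)

Hensel: r_{i+1} = r_i − f(r_i)/f′(r_i) mod 11^{i+2}, where f′(x) = 3x². Iterate:
  r_0 = 1 (mod 11)
  r_1 = 100 (mod 121)
  r_2 = 947 (mod 1331)
  r_3 = 2278 (mod 14641)
Final: r = 2278 with f(r) ≡ 0 mod 11^4.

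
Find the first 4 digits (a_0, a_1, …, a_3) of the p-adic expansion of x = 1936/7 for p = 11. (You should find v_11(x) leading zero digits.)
(a_0, …, a_3) = (0, 0, 7, 9)

v_11(1936/7) = 2, so a_0 = ... = a_1 = 0. Factor out: x = 11^2 · u with u = 16/7 a unit in ℤ_11. Expand u iteratively via a_{v+i} = u_i mod 11, u_{i+1} = (u_i − a_{v+i})/11:
  u_0 = 16/7;  a_2 = 7;  u_1 = (u_0 − 7)/11 = -3/7
  u_1 = -3/7;  a_3 = 9;  u_2 = (u_1 − 9)/11 = -6/7
Digits: (0, 0, 7, 9).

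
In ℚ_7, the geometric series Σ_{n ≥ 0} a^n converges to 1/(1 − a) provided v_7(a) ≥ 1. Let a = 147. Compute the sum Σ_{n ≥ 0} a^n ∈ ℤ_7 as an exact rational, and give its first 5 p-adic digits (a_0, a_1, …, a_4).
Σ a^n = 1/(1 − a) = -1/146;  first 5 digits = (1, 0, 3, 0, 2)

v_7(a) = 2 ≥ 1, so the series converges in ℤ_7 to 1/(1 − a) = 1/(1 − 147) = -1/146. Expand this rational in ℤ_7: compute digits iteratively via d_i = x_i mod 7, x_{i+1} = (x_i − d_i)/7. The first 5 digits are (1, 0, 3, 0, 2).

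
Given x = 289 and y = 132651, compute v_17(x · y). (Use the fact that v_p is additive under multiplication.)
v_17(38336139) = 5

v_p(x) = 2 (factor: 289 = 17^2 · 1); v_p(y) = 3 (factor: 132651 = 17^3 · 27). Additivity: v_p(xy) = v_p(x) + v_p(y) = 2 + 3 = 5. (Direct check: xy = 38336139 = 17^5 · (27).)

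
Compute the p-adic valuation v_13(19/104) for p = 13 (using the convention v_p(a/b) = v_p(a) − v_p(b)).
v_13(19/104) = -1

Factor powers of 13 from the numerator and denominator of the reduced fraction: 19 = 13^0 · 19 and 104 = 13^1 · 8. Apply v_p(a/b) = v_p(a) − v_p(b): v_13(19/104) = 0 − 1 = -1.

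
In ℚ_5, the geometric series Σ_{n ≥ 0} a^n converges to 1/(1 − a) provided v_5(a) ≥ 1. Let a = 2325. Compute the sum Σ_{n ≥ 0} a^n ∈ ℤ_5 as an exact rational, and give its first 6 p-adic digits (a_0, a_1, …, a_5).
Σ a^n = 1/(1 − a) = -1/2324;  first 6 digits = (1, 0, 3, 3, 2, 0)

v_5(a) = 2 ≥ 1, so the series converges in ℤ_5 to 1/(1 − a) = 1/(1 − 2325) = -1/2324. Expand this rational in ℤ_5: compute digits iteratively via d_i = x_i mod 5, x_{i+1} = (x_i − d_i)/5. The first 6 digits are (1, 0, 3, 3, 2, 0).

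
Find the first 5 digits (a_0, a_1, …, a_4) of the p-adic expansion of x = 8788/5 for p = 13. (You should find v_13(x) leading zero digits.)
(a_0, …, a_4) = (0, 0, 0, 6, 10)

v_13(8788/5) = 3, so a_0 = ... = a_2 = 0. Factor out: x = 13^3 · u with u = 4/5 a unit in ℤ_13. Expand u iteratively via a_{v+i} = u_i mod 13, u_{i+1} = (u_i − a_{v+i})/13:
  u_0 = 4/5;  a_3 = 6;  u_1 = (u_0 − 6)/13 = -2/5
  u_1 = -2/5;  a_4 = 10;  u_2 = (u_1 − 10)/13 = -4/5
Digits: (0, 0, 0, 6, 10).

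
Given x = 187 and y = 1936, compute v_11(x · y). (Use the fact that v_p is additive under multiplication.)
v_11(362032) = 3

v_p(x) = 1 (factor: 187 = 11^1 · 17); v_p(y) = 2 (factor: 1936 = 11^2 · 16). Additivity: v_p(xy) = v_p(x) + v_p(y) = 1 + 2 = 3. (Direct check: xy = 362032 = 11^3 · (272).)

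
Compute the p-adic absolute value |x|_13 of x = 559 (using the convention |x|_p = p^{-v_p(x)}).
|559|_13 = 1/13

Step 1 — compute v_13(x) by factoring powers of 13 out of the numerator and denominator: v_13(559) = 1. Step 2 — apply |x|_p = p^{-v_p(x)} = 13^{-1} = 1/13.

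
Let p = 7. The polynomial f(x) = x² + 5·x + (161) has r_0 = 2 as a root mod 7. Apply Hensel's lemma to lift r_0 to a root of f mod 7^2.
r_1 = 37 (mod 49)

Hensel: r_{i+1} = r_i − f(r_i)·(f′(r_i))^{-1} mod 7^{i+2}, f′(x) = 2x + 5. Iterate:
  r_0 = 2 (mod 7)
  r_1 = 37 (mod 49)
Final: r = 37 satisfies f(r) ≡ 0 mod 7^2.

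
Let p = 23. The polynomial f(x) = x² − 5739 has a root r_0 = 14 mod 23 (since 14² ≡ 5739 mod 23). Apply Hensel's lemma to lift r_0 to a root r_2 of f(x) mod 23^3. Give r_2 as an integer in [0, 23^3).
r_2 = 8846 (mod 12167)

Hensel's recurrence: r_{i+1} = r_i − f(r_i)·(f′(r_i))^{-1} mod 23^{i+2}, with f′(x) = 2x. Iterate:
  r_0 = 14 (mod 23)
  r_1 = 382 (mod 529)
  r_2 = 8846 (mod 12167)
Final: r_2 = 8846, and one checks f(r_2) ≡ 0 mod 23^3.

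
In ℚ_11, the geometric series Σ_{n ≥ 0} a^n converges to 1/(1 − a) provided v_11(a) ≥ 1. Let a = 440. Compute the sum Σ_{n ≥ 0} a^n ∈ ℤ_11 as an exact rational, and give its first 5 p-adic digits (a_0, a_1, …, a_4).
Σ a^n = 1/(1 − a) = -1/439;  first 5 digits = (1, 7, 8, 4, 4)

v_11(a) = 1 ≥ 1, so the series converges in ℤ_11 to 1/(1 − a) = 1/(1 − 440) = -1/439. Expand this rational in ℤ_11: compute digits iteratively via d_i = x_i mod 11, x_{i+1} = (x_i − d_i)/11. The first 5 digits are (1, 7, 8, 4, 4).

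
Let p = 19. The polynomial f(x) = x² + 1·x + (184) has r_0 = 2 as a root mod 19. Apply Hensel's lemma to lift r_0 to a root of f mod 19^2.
r_1 = 325 (mod 361)

Hensel: r_{i+1} = r_i − f(r_i)·(f′(r_i))^{-1} mod 19^{i+2}, f′(x) = 2x + 1. Iterate:
  r_0 = 2 (mod 19)
  r_1 = 325 (mod 361)
Final: r = 325 satisfies f(r) ≡ 0 mod 19^2.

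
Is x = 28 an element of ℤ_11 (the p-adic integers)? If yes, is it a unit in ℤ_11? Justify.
x ∈ ℤ_11^× (unit); v_11(x) = 0

ℤ_11 = {x ∈ ℚ_11 : v_11(x) ≥ 0} and ℤ_11^× = {x ∈ ℤ_11 : v_11(x) = 0}. Here v_11(28) = v_11(num) − v_11(den) = 0; compare against these criteria.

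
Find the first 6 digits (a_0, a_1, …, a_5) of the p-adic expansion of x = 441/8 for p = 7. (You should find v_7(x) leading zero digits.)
(a_0, …, a_5) = (0, 0, 2, 6, 0, 6)

v_7(441/8) = 2, so a_0 = ... = a_1 = 0. Factor out: x = 7^2 · u with u = 9/8 a unit in ℤ_7. Expand u iteratively via a_{v+i} = u_i mod 7, u_{i+1} = (u_i − a_{v+i})/7:
  u_0 = 9/8;  a_2 = 2;  u_1 = (u_0 − 2)/7 = -1/8
  u_1 = -1/8;  a_3 = 6;  u_2 = (u_1 − 6)/7 = -7/8
  u_2 = -7/8;  a_4 = 0;  u_3 = (u_2 − 0)/7 = -1/8
  u_3 = -1/8;  a_5 = 6;  u_4 = (u_3 − 6)/7 = -7/8
Digits: (0, 0, 2, 6, 0, 6).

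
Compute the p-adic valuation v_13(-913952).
v_13(-913952) = 4

v_13(n) is the largest exponent k such that 13^k divides n. Factor out: -913952 = -13^4 · 32. (Sign doesn't affect v_p.) So v_13(-913952) = 4.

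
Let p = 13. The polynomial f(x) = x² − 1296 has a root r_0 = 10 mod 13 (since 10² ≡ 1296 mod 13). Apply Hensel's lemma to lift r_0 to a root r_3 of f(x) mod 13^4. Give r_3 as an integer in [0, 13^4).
r_3 = 36 (mod 28561)

Hensel's recurrence: r_{i+1} = r_i − f(r_i)·(f′(r_i))^{-1} mod 13^{i+2}, with f′(x) = 2x. Iterate:
  r_0 = 10 (mod 13)
  r_1 = 36 (mod 169)
  r_2 = 36 (mod 2197)
  r_3 = 36 (mod 28561)
Final: r_3 = 36, and one checks f(r_3) ≡ 0 mod 13^4.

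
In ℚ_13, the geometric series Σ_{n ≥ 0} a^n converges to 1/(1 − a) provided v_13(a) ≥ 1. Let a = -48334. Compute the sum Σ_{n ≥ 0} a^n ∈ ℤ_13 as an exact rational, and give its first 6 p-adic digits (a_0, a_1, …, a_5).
Σ a^n = 1/(1 − a) = 1/48335;  first 6 digits = (1, 0, 0, 4, 11, 12)

v_13(a) = 3 ≥ 1, so the series converges in ℤ_13 to 1/(1 − a) = 1/(1 − (-48334)) = 1/48335. Expand this rational in ℤ_13: compute digits iteratively via d_i = x_i mod 13, x_{i+1} = (x_i − d_i)/13. The first 6 digits are (1, 0, 0, 4, 11, 12).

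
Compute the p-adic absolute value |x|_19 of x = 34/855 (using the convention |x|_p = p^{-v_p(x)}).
|34/855|_19 = 19

Step 1 — compute v_19(x) by factoring powers of 19 out of the numerator and denominator: v_19(34/855) = -1. Step 2 — apply |x|_p = p^{-v_p(x)} = 19^{1} = 19.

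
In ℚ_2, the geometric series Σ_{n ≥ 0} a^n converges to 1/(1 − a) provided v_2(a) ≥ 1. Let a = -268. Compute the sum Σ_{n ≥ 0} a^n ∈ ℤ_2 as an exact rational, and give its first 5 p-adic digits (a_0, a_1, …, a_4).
Σ a^n = 1/(1 − a) = 1/269;  first 5 digits = (1, 0, 1, 0, 0)

v_2(a) = 2 ≥ 1, so the series converges in ℤ_2 to 1/(1 − a) = 1/(1 − (-268)) = 1/269. Expand this rational in ℤ_2: compute digits iteratively via d_i = x_i mod 2, x_{i+1} = (x_i − d_i)/2. The first 5 digits are (1, 0, 1, 0, 0).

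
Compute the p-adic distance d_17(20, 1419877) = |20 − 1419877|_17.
d_17(20, 1419877) = 1/1419857

Step 1 — x − y = 20 − 1419877 = -1419857. Step 2 — v_17(-1419857) = 5 (factor: -1419857 = −(17^5 · 1); the sign does not affect v_p). Step 3 — |x − y|_17 = 17^{-5} = 1/1419857.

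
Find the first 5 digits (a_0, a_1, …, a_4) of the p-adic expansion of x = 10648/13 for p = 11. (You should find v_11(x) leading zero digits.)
(a_0, …, a_4) = (0, 0, 0, 4, 9)

v_11(10648/13) = 3, so a_0 = ... = a_2 = 0. Factor out: x = 11^3 · u with u = 8/13 a unit in ℤ_11. Expand u iteratively via a_{v+i} = u_i mod 11, u_{i+1} = (u_i − a_{v+i})/11:
  u_0 = 8/13;  a_3 = 4;  u_1 = (u_0 − 4)/11 = -4/13
  u_1 = -4/13;  a_4 = 9;  u_2 = (u_1 − 9)/11 = -11/13
Digits: (0, 0, 0, 4, 9).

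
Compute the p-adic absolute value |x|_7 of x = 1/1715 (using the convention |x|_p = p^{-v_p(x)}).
|1/1715|_7 = 343

Step 1 — compute v_7(x) by factoring powers of 7 out of the numerator and denominator: v_7(1/1715) = -3. Step 2 — apply |x|_p = p^{-v_p(x)} = 7^{3} = 343.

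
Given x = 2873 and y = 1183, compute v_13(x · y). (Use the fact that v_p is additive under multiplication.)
v_13(3398759) = 4

v_p(x) = 2 (factor: 2873 = 13^2 · 17); v_p(y) = 2 (factor: 1183 = 13^2 · 7). Additivity: v_p(xy) = v_p(x) + v_p(y) = 2 + 2 = 4. (Direct check: xy = 3398759 = 13^4 · (119).)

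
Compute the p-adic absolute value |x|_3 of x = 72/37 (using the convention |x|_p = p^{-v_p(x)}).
|72/37|_3 = 1/9

Step 1 — compute v_3(x) by factoring powers of 3 out of the numerator and denominator: v_3(72/37) = 2. Step 2 — apply |x|_p = p^{-v_p(x)} = 3^{-2} = 1/9.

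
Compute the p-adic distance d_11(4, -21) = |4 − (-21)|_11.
d_11(4, -21) = 1

Step 1 — x − y = 4 − (-21) = 25. Step 2 — v_11(25) = 0 (factor: 25 = (11^0 · 25); the sign does not affect v_p). Step 3 — |x − y|_11 = 11^{0} = 1.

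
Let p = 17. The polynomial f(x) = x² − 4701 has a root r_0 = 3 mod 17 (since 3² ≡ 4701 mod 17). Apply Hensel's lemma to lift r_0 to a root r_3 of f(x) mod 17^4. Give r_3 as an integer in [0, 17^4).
r_3 = 8588 (mod 83521)

Hensel's recurrence: r_{i+1} = r_i − f(r_i)·(f′(r_i))^{-1} mod 17^{i+2}, with f′(x) = 2x. Iterate:
  r_0 = 3 (mod 17)
  r_1 = 207 (mod 289)
  r_2 = 3675 (mod 4913)
  r_3 = 8588 (mod 83521)
Final: r_3 = 8588, and one checks f(r_3) ≡ 0 mod 17^4.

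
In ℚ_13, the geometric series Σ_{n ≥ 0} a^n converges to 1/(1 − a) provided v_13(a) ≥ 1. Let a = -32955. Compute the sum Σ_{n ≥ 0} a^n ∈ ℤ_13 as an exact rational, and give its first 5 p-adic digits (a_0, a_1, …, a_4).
Σ a^n = 1/(1 − a) = 1/32956;  first 5 digits = (1, 0, 0, 11, 11)

v_13(a) = 3 ≥ 1, so the series converges in ℤ_13 to 1/(1 − a) = 1/(1 − (-32955)) = 1/32956. Expand this rational in ℤ_13: compute digits iteratively via d_i = x_i mod 13, x_{i+1} = (x_i − d_i)/13. The first 5 digits are (1, 0, 0, 11, 11).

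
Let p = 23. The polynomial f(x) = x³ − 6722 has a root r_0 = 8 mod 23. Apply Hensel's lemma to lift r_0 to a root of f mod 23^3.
r_2 = 10174 (mod 12167)

Hensel: r_{i+1} = r_i − f(r_i)/f′(r_i) mod 23^{i+2}, where f′(x) = 3x². Iterate:
  r_0 = 8 (mod 23)
  r_1 = 123 (mod 529)
  r_2 = 10174 (mod 12167)
Final: r = 10174 with f(r) ≡ 0 mod 23^3.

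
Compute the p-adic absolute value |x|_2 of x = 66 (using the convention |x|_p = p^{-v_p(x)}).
|66|_2 = 1/2

Step 1 — compute v_2(x) by factoring powers of 2 out of the numerator and denominator: v_2(66) = 1. Step 2 — apply |x|_p = p^{-v_p(x)} = 2^{-1} = 1/2.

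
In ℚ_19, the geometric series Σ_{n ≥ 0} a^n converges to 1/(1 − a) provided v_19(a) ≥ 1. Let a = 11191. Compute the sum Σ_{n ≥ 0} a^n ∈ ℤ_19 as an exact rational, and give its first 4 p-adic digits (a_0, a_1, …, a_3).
Σ a^n = 1/(1 − a) = -1/11190;  first 4 digits = (1, 0, 12, 1)

v_19(a) = 2 ≥ 1, so the series converges in ℤ_19 to 1/(1 − a) = 1/(1 − 11191) = -1/11190. Expand this rational in ℤ_19: compute digits iteratively via d_i = x_i mod 19, x_{i+1} = (x_i − d_i)/19. The first 4 digits are (1, 0, 12, 1).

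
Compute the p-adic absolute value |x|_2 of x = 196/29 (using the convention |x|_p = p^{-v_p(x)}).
|196/29|_2 = 1/4

Step 1 — compute v_2(x) by factoring powers of 2 out of the numerator and denominator: v_2(196/29) = 2. Step 2 — apply |x|_p = p^{-v_p(x)} = 2^{-2} = 1/4.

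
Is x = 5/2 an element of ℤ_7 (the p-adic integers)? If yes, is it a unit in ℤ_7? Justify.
x ∈ ℤ_7^× (unit); v_7(x) = 0

ℤ_7 = {x ∈ ℚ_7 : v_7(x) ≥ 0} and ℤ_7^× = {x ∈ ℤ_7 : v_7(x) = 0}. Here v_7(5/2) = v_7(num) − v_7(den) = 0; compare against these criteria.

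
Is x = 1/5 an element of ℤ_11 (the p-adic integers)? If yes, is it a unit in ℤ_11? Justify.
x ∈ ℤ_11^× (unit); v_11(x) = 0

ℤ_11 = {x ∈ ℚ_11 : v_11(x) ≥ 0} and ℤ_11^× = {x ∈ ℤ_11 : v_11(x) = 0}. Here v_11(1/5) = v_11(num) − v_11(den) = 0; compare against these criteria.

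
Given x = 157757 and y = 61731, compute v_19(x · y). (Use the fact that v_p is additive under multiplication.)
v_19(9738497367) = 6

v_p(x) = 3 (factor: 157757 = 19^3 · 23); v_p(y) = 3 (factor: 61731 = 19^3 · 9). Additivity: v_p(xy) = v_p(x) + v_p(y) = 3 + 3 = 6. (Direct check: xy = 9738497367 = 19^6 · (207).)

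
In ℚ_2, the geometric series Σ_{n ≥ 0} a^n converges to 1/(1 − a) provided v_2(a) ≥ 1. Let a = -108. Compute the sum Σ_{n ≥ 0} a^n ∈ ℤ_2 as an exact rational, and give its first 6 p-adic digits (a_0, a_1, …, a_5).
Σ a^n = 1/(1 − a) = 1/109;  first 6 digits = (1, 0, 1, 0, 0, 1)

v_2(a) = 2 ≥ 1, so the series converges in ℤ_2 to 1/(1 − a) = 1/(1 − (-108)) = 1/109. Expand this rational in ℤ_2: compute digits iteratively via d_i = x_i mod 2, x_{i+1} = (x_i − d_i)/2. The first 6 digits are (1, 0, 1, 0, 0, 1).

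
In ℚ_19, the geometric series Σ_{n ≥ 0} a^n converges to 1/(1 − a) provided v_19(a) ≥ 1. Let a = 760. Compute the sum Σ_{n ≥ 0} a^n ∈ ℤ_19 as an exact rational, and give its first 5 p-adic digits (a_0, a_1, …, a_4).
Σ a^n = 1/(1 − a) = -1/759;  first 5 digits = (1, 2, 6, 16, 6)

v_19(a) = 1 ≥ 1, so the series converges in ℤ_19 to 1/(1 − a) = 1/(1 − 760) = -1/759. Expand this rational in ℤ_19: compute digits iteratively via d_i = x_i mod 19, x_{i+1} = (x_i − d_i)/19. The first 5 digits are (1, 2, 6, 16, 6).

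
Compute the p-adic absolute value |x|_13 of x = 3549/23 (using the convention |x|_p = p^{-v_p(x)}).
|3549/23|_13 = 1/169

Step 1 — compute v_13(x) by factoring powers of 13 out of the numerator and denominator: v_13(3549/23) = 2. Step 2 — apply |x|_p = p^{-v_p(x)} = 13^{-2} = 1/169.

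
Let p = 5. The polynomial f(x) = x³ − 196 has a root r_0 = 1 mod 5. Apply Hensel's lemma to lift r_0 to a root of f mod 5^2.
r_1 = 16 (mod 25)

Hensel: r_{i+1} = r_i − f(r_i)/f′(r_i) mod 5^{i+2}, where f′(x) = 3x². Iterate:
  r_0 = 1 (mod 5)
  r_1 = 16 (mod 25)
Final: r = 16 with f(r) ≡ 0 mod 5^2.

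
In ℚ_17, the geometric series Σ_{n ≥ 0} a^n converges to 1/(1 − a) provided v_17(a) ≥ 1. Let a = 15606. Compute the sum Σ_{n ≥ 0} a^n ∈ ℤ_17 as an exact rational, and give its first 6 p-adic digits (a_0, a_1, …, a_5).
Σ a^n = 1/(1 − a) = -1/15605;  first 6 digits = (1, 0, 3, 3, 9, 1)

v_17(a) = 2 ≥ 1, so the series converges in ℤ_17 to 1/(1 − a) = 1/(1 − 15606) = -1/15605. Expand this rational in ℤ_17: compute digits iteratively via d_i = x_i mod 17, x_{i+1} = (x_i − d_i)/17. The first 6 digits are (1, 0, 3, 3, 9, 1).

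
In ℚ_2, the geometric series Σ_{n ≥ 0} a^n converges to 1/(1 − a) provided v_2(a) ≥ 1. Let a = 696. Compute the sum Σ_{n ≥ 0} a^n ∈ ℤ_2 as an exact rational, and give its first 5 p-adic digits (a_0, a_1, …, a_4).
Σ a^n = 1/(1 − a) = -1/695;  first 5 digits = (1, 0, 0, 1, 1)

v_2(a) = 3 ≥ 1, so the series converges in ℤ_2 to 1/(1 − a) = 1/(1 − 696) = -1/695. Expand this rational in ℤ_2: compute digits iteratively via d_i = x_i mod 2, x_{i+1} = (x_i − d_i)/2. The first 5 digits are (1, 0, 0, 1, 1).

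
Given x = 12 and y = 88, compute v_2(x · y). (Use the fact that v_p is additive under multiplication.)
v_2(1056) = 5

v_p(x) = 2 (factor: 12 = 2^2 · 3); v_p(y) = 3 (factor: 88 = 2^3 · 11). Additivity: v_p(xy) = v_p(x) + v_p(y) = 2 + 3 = 5. (Direct check: xy = 1056 = 2^5 · (33).)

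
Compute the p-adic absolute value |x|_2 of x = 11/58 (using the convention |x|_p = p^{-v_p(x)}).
|11/58|_2 = 2

Step 1 — compute v_2(x) by factoring powers of 2 out of the numerator and denominator: v_2(11/58) = -1. Step 2 — apply |x|_p = p^{-v_p(x)} = 2^{1} = 2.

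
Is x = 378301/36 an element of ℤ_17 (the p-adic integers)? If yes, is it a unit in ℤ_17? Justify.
x ∈ ℤ_17 but not a unit; v_17(x) = 3 > 0

ℤ_17 = {x ∈ ℚ_17 : v_17(x) ≥ 0} and ℤ_17^× = {x ∈ ℤ_17 : v_17(x) = 0}. Here v_17(378301/36) = v_17(num) − v_17(den) = 3; compare against these criteria.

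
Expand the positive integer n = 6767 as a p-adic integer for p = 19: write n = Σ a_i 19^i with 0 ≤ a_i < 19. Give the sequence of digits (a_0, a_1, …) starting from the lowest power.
(a_0, a_1, …) = (3, 14, 18)

Repeated division by 19 gives the digits low-to-high: 6767 = 3 + 14·19^1 + 18·19^2. Digit sequence: (3, 14, 18).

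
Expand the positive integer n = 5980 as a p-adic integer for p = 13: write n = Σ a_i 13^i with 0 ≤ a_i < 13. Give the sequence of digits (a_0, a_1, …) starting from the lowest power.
(a_0, a_1, …) = (0, 5, 9, 2)

Repeated division by 13 gives the digits low-to-high: 5980 = 5·13^1 + 9·13^2 + 2·13^3. Digit sequence: (0, 5, 9, 2).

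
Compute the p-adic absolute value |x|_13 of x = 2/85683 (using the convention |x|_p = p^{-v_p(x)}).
|2/85683|_13 = 28561

Step 1 — compute v_13(x) by factoring powers of 13 out of the numerator and denominator: v_13(2/85683) = -4. Step 2 — apply |x|_p = p^{-v_p(x)} = 13^{4} = 28561.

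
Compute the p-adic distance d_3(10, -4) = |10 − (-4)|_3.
d_3(10, -4) = 1

Step 1 — x − y = 10 − (-4) = 14. Step 2 — v_3(14) = 0 (factor: 14 = (3^0 · 14); the sign does not affect v_p). Step 3 — |x − y|_3 = 3^{0} = 1.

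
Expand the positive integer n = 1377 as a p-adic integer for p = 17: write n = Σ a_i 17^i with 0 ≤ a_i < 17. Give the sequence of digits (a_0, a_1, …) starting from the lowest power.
(a_0, a_1, …) = (0, 13, 4)

Repeated division by 17 gives the digits low-to-high: 1377 = 13·17^1 + 4·17^2. Digit sequence: (0, 13, 4).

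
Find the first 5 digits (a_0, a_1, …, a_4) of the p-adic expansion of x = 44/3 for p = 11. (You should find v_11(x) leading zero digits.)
(a_0, …, a_4) = (0, 5, 7, 3, 7)

v_11(44/3) = 1, so a_0 = ... = a_0 = 0. Factor out: x = 11^1 · u with u = 4/3 a unit in ℤ_11. Expand u iteratively via a_{v+i} = u_i mod 11, u_{i+1} = (u_i − a_{v+i})/11:
  u_0 = 4/3;  a_1 = 5;  u_1 = (u_0 − 5)/11 = -1/3
  u_1 = -1/3;  a_2 = 7;  u_2 = (u_1 − 7)/11 = -2/3
  u_2 = -2/3;  a_3 = 3;  u_3 = (u_2 − 3)/11 = -1/3
  u_3 = -1/3;  a_4 = 7;  u_4 = (u_3 − 7)/11 = -2/3
Digits: (0, 5, 7, 3, 7).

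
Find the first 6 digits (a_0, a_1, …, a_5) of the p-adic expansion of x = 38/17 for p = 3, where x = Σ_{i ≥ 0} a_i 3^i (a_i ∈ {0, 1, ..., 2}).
(a_0, …, a_5) = (1, 2, 0, 0, 1, 0)

v_3(38/17) = 0 (numerator and denominator both coprime to 3), so x ∈ ℤ_3^×. Compute digits iteratively via a_i = x_i mod 3, x_{i+1} = (x_i − a_i)/3, with x_0 = x:
  x_0 = 38/17;  a_0 = 1;  x_1 = (x_0 − 1)/3 = 7/17
  x_1 = 7/17;  a_1 = 2;  x_2 = (x_1 − 2)/3 = -9/17
  x_2 = -9/17;  a_2 = 0;  x_3 = (x_2 − 0)/3 = -3/17
  x_3 = -3/17;  a_3 = 0;  x_4 = (x_3 − 0)/3 = -1/17
  x_4 = -1/17;  a_4 = 1;  x_5 = (x_4 − 1)/3 = -6/17
  x_5 = -6/17;  a_5 = 0;  x_6 = (x_5 − 0)/3 = -2/17
Digits: (1, 2, 0, 0, 1, 0).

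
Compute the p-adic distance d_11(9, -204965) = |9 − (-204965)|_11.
d_11(9, -204965) = 1/14641

Step 1 — x − y = 9 − (-204965) = 204974. Step 2 — v_11(204974) = 4 (factor: 204974 = (11^4 · 14); the sign does not affect v_p). Step 3 — |x − y|_11 = 11^{-4} = 1/14641.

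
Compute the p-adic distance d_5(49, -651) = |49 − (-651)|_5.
d_5(49, -651) = 1/25

Step 1 — x − y = 49 − (-651) = 700. Step 2 — v_5(700) = 2 (factor: 700 = (5^2 · 28); the sign does not affect v_p). Step 3 — |x − y|_5 = 5^{-2} = 1/25.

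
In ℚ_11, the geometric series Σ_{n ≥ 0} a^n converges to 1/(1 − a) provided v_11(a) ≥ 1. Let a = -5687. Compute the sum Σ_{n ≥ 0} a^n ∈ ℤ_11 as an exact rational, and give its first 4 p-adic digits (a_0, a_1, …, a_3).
Σ a^n = 1/(1 − a) = 1/5688;  first 4 digits = (1, 0, 8, 6)

v_11(a) = 2 ≥ 1, so the series converges in ℤ_11 to 1/(1 − a) = 1/(1 − (-5687)) = 1/5688. Expand this rational in ℤ_11: compute digits iteratively via d_i = x_i mod 11, x_{i+1} = (x_i − d_i)/11. The first 4 digits are (1, 0, 8, 6).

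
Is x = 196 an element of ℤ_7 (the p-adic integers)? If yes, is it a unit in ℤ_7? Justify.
x ∈ ℤ_7 but not a unit; v_7(x) = 2 > 0

ℤ_7 = {x ∈ ℚ_7 : v_7(x) ≥ 0} and ℤ_7^× = {x ∈ ℤ_7 : v_7(x) = 0}. Here v_7(196) = v_7(num) − v_7(den) = 2; compare against these criteria.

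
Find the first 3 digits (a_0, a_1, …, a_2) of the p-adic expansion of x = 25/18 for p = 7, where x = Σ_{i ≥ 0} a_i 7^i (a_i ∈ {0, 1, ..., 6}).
(a_0, …, a_2) = (1, 2, 4)

v_7(25/18) = 0 (numerator and denominator both coprime to 7), so x ∈ ℤ_7^×. Compute digits iteratively via a_i = x_i mod 7, x_{i+1} = (x_i − a_i)/7, with x_0 = x:
  x_0 = 25/18;  a_0 = 1;  x_1 = (x_0 − 1)/7 = 1/18
  x_1 = 1/18;  a_1 = 2;  x_2 = (x_1 − 2)/7 = -5/18
  x_2 = -5/18;  a_2 = 4;  x_3 = (x_2 − 4)/7 = -11/18
Digits: (1, 2, 4).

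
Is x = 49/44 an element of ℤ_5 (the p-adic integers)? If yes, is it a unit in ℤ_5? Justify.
x ∈ ℤ_5^× (unit); v_5(x) = 0

ℤ_5 = {x ∈ ℚ_5 : v_5(x) ≥ 0} and ℤ_5^× = {x ∈ ℤ_5 : v_5(x) = 0}. Here v_5(49/44) = v_5(num) − v_5(den) = 0; compare against these criteria.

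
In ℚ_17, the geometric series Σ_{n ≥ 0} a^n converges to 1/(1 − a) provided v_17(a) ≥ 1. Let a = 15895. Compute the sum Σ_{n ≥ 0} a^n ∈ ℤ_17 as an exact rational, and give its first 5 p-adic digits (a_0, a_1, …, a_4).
Σ a^n = 1/(1 − a) = -1/15894;  first 5 digits = (1, 0, 4, 3, 16)

v_17(a) = 2 ≥ 1, so the series converges in ℤ_17 to 1/(1 − a) = 1/(1 − 15895) = -1/15894. Expand this rational in ℤ_17: compute digits iteratively via d_i = x_i mod 17, x_{i+1} = (x_i − d_i)/17. The first 5 digits are (1, 0, 4, 3, 16).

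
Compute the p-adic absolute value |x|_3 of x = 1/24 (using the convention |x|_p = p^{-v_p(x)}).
|1/24|_3 = 3

Step 1 — compute v_3(x) by factoring powers of 3 out of the numerator and denominator: v_3(1/24) = -1. Step 2 — apply |x|_p = p^{-v_p(x)} = 3^{1} = 3.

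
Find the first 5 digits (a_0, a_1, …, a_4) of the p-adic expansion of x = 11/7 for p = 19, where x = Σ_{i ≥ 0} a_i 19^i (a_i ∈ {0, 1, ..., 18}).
(a_0, …, a_4) = (7, 16, 10, 13, 2)

v_19(11/7) = 0 (numerator and denominator both coprime to 19), so x ∈ ℤ_19^×. Compute digits iteratively via a_i = x_i mod 19, x_{i+1} = (x_i − a_i)/19, with x_0 = x:
  x_0 = 11/7;  a_0 = 7;  x_1 = (x_0 − 7)/19 = -2/7
  x_1 = -2/7;  a_1 = 16;  x_2 = (x_1 − 16)/19 = -6/7
  x_2 = -6/7;  a_2 = 10;  x_3 = (x_2 − 10)/19 = -4/7
  x_3 = -4/7;  a_3 = 13;  x_4 = (x_3 − 13)/19 = -5/7
  x_4 = -5/7;  a_4 = 2;  x_5 = (x_4 − 2)/19 = -1/7
Digits: (7, 16, 10, 13, 2).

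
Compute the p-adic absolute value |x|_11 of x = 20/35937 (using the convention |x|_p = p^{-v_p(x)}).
|20/35937|_11 = 1331

Step 1 — compute v_11(x) by factoring powers of 11 out of the numerator and denominator: v_11(20/35937) = -3. Step 2 — apply |x|_p = p^{-v_p(x)} = 11^{3} = 1331.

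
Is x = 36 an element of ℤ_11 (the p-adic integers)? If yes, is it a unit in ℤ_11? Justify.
x ∈ ℤ_11^× (unit); v_11(x) = 0

ℤ_11 = {x ∈ ℚ_11 : v_11(x) ≥ 0} and ℤ_11^× = {x ∈ ℤ_11 : v_11(x) = 0}. Here v_11(36) = v_11(num) − v_11(den) = 0; compare against these criteria.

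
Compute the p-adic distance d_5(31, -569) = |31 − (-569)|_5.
d_5(31, -569) = 1/25

Step 1 — x − y = 31 − (-569) = 600. Step 2 — v_5(600) = 2 (factor: 600 = (5^2 · 24); the sign does not affect v_p). Step 3 — |x − y|_5 = 5^{-2} = 1/25.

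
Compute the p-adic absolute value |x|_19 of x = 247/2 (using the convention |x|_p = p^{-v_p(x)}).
|247/2|_19 = 1/19

Step 1 — compute v_19(x) by factoring powers of 19 out of the numerator and denominator: v_19(247/2) = 1. Step 2 — apply |x|_p = p^{-v_p(x)} = 19^{-1} = 1/19.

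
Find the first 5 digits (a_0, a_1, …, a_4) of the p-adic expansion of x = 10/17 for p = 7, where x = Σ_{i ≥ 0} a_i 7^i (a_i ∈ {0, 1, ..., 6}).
(a_0, …, a_4) = (1, 2, 3, 2, 5)

v_7(10/17) = 0 (numerator and denominator both coprime to 7), so x ∈ ℤ_7^×. Compute digits iteratively via a_i = x_i mod 7, x_{i+1} = (x_i − a_i)/7, with x_0 = x:
  x_0 = 10/17;  a_0 = 1;  x_1 = (x_0 − 1)/7 = -1/17
  x_1 = -1/17;  a_1 = 2;  x_2 = (x_1 − 2)/7 = -5/17
  x_2 = -5/17;  a_2 = 3;  x_3 = (x_2 − 3)/7 = -8/17
  x_3 = -8/17;  a_3 = 2;  x_4 = (x_3 − 2)/7 = -6/17
  x_4 = -6/17;  a_4 = 5;  x_5 = (x_4 − 5)/7 = -13/17
Digits: (1, 2, 3, 2, 5).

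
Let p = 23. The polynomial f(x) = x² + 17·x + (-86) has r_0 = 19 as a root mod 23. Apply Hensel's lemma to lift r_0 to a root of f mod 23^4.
r_3 = 121505 (mod 279841)

Hensel: r_{i+1} = r_i − f(r_i)·(f′(r_i))^{-1} mod 23^{i+2}, f′(x) = 2x + 17. Iterate:
  r_0 = 19 (mod 23)
  r_1 = 364 (mod 529)
  r_2 = 12002 (mod 12167)
  r_3 = 121505 (mod 279841)
Final: r = 121505 satisfies f(r) ≡ 0 mod 23^4.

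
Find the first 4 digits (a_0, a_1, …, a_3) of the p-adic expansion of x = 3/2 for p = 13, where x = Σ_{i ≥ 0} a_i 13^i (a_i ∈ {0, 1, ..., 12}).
(a_0, …, a_3) = (8, 6, 6, 6)

v_13(3/2) = 0 (numerator and denominator both coprime to 13), so x ∈ ℤ_13^×. Compute digits iteratively via a_i = x_i mod 13, x_{i+1} = (x_i − a_i)/13, with x_0 = x:
  x_0 = 3/2;  a_0 = 8;  x_1 = (x_0 − 8)/13 = -1/2
  x_1 = -1/2;  a_1 = 6;  x_2 = (x_1 − 6)/13 = -1/2
  x_2 = -1/2;  a_2 = 6;  x_3 = (x_2 − 6)/13 = -1/2
  x_3 = -1/2;  a_3 = 6;  x_4 = (x_3 − 6)/13 = -1/2
Digits: (8, 6, 6, 6).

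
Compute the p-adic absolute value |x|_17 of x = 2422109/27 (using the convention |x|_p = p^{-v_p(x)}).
|2422109/27|_17 = 1/83521

Step 1 — compute v_17(x) by factoring powers of 17 out of the numerator and denominator: v_17(2422109/27) = 4. Step 2 — apply |x|_p = p^{-v_p(x)} = 17^{-4} = 1/83521.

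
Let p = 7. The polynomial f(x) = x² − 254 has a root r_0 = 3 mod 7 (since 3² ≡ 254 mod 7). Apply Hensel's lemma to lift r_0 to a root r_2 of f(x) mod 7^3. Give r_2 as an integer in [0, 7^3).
r_2 = 101 (mod 343)

Hensel's recurrence: r_{i+1} = r_i − f(r_i)·(f′(r_i))^{-1} mod 7^{i+2}, with f′(x) = 2x. Iterate:
  r_0 = 3 (mod 7)
  r_1 = 3 (mod 49)
  r_2 = 101 (mod 343)
Final: r_2 = 101, and one checks f(r_2) ≡ 0 mod 7^3.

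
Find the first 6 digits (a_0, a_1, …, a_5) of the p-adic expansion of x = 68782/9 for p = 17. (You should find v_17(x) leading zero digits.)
(a_0, …, a_5) = (0, 0, 0, 11, 7, 9)

v_17(68782/9) = 3, so a_0 = ... = a_2 = 0. Factor out: x = 17^3 · u with u = 14/9 a unit in ℤ_17. Expand u iteratively via a_{v+i} = u_i mod 17, u_{i+1} = (u_i − a_{v+i})/17:
  u_0 = 14/9;  a_3 = 11;  u_1 = (u_0 − 11)/17 = -5/9
  u_1 = -5/9;  a_4 = 7;  u_2 = (u_1 − 7)/17 = -4/9
  u_2 = -4/9;  a_5 = 9;  u_3 = (u_2 − 9)/17 = -5/9
Digits: (0, 0, 0, 11, 7, 9).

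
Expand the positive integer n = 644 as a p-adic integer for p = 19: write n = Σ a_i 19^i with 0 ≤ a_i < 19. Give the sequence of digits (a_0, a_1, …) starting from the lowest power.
(a_0, a_1, …) = (17, 14, 1)

Repeated division by 19 gives the digits low-to-high: 644 = 17 + 14·19^1 + 1·19^2. Digit sequence: (17, 14, 1).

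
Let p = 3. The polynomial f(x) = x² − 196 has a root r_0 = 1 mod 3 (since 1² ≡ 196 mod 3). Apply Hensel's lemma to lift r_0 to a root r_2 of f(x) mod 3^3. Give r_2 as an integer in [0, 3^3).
r_2 = 13 (mod 27)

Hensel's recurrence: r_{i+1} = r_i − f(r_i)·(f′(r_i))^{-1} mod 3^{i+2}, with f′(x) = 2x. Iterate:
  r_0 = 1 (mod 3)
  r_1 = 4 (mod 9)
  r_2 = 13 (mod 27)
Final: r_2 = 13, and one checks f(r_2) ≡ 0 mod 3^3.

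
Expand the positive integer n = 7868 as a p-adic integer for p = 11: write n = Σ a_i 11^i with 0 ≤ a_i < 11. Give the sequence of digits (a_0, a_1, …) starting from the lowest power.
(a_0, a_1, …) = (3, 0, 10, 5)

Repeated division by 11 gives the digits low-to-high: 7868 = 3 + 10·11^2 + 5·11^3. Digit sequence: (3, 0, 10, 5).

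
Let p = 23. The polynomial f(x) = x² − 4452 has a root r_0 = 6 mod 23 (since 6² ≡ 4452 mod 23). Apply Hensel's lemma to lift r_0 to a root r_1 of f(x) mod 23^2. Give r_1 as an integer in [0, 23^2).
r_1 = 374 (mod 529)

Hensel's recurrence: r_{i+1} = r_i − f(r_i)·(f′(r_i))^{-1} mod 23^{i+2}, with f′(x) = 2x. Iterate:
  r_0 = 6 (mod 23)
  r_1 = 374 (mod 529)
Final: r_1 = 374, and one checks f(r_1) ≡ 0 mod 23^2.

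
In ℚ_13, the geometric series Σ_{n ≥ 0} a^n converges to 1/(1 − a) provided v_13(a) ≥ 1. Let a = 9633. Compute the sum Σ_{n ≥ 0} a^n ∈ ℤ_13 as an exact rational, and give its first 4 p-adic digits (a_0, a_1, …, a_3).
Σ a^n = 1/(1 − a) = -1/9632;  first 4 digits = (1, 0, 5, 4)

v_13(a) = 2 ≥ 1, so the series converges in ℤ_13 to 1/(1 − a) = 1/(1 − 9633) = -1/9632. Expand this rational in ℤ_13: compute digits iteratively via d_i = x_i mod 13, x_{i+1} = (x_i − d_i)/13. The first 4 digits are (1, 0, 5, 4).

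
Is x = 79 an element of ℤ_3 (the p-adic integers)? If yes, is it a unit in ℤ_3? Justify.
x ∈ ℤ_3^× (unit); v_3(x) = 0

ℤ_3 = {x ∈ ℚ_3 : v_3(x) ≥ 0} and ℤ_3^× = {x ∈ ℤ_3 : v_3(x) = 0}. Here v_3(79) = v_3(num) − v_3(den) = 0; compare against these criteria.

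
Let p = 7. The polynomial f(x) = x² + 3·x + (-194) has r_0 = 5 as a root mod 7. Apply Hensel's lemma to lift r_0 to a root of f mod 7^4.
r_3 = 2203 (mod 2401)

Hensel: r_{i+1} = r_i − f(r_i)·(f′(r_i))^{-1} mod 7^{i+2}, f′(x) = 2x + 3. Iterate:
  r_0 = 5 (mod 7)
  r_1 = 47 (mod 49)
  r_2 = 145 (mod 343)
  r_3 = 2203 (mod 2401)
Final: r = 2203 satisfies f(r) ≡ 0 mod 7^4.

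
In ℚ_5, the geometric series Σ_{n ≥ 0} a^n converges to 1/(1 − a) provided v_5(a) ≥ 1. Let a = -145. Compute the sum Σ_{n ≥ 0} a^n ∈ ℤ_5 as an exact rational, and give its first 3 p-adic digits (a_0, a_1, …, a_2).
Σ a^n = 1/(1 − a) = 1/146;  first 3 digits = (1, 1, 0)

v_5(a) = 1 ≥ 1, so the series converges in ℤ_5 to 1/(1 − a) = 1/(1 − (-145)) = 1/146. Expand this rational in ℤ_5: compute digits iteratively via d_i = x_i mod 5, x_{i+1} = (x_i − d_i)/5. The first 3 digits are (1, 1, 0).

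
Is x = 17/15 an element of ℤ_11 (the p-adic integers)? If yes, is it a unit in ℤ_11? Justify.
x ∈ ℤ_11^× (unit); v_11(x) = 0

ℤ_11 = {x ∈ ℚ_11 : v_11(x) ≥ 0} and ℤ_11^× = {x ∈ ℤ_11 : v_11(x) = 0}. Here v_11(17/15) = v_11(num) − v_11(den) = 0; compare against these criteria.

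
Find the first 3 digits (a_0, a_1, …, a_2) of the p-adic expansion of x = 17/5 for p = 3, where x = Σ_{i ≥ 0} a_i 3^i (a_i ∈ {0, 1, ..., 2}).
(a_0, …, a_2) = (1, 2, 2)

v_3(17/5) = 0 (numerator and denominator both coprime to 3), so x ∈ ℤ_3^×. Compute digits iteratively via a_i = x_i mod 3, x_{i+1} = (x_i − a_i)/3, with x_0 = x:
  x_0 = 17/5;  a_0 = 1;  x_1 = (x_0 − 1)/3 = 4/5
  x_1 = 4/5;  a_1 = 2;  x_2 = (x_1 − 2)/3 = -2/5
  x_2 = -2/5;  a_2 = 2;  x_3 = (x_2 − 2)/3 = -4/5
Digits: (1, 2, 2).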